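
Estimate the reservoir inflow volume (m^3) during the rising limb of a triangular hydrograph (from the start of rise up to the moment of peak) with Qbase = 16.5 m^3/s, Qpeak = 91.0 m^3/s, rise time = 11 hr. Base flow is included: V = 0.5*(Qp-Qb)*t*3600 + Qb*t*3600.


V = 0.5*(91.0 - 16.5)*11*3600 + 16.5*11*3600 = 2.1285e+06 m^3


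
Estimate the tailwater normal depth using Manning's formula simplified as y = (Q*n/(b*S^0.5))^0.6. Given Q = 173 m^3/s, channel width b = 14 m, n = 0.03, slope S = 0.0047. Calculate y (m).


y = (173 * 0.03 / (14 * 0.0047^0.5))^0.6 = 2.7529 m


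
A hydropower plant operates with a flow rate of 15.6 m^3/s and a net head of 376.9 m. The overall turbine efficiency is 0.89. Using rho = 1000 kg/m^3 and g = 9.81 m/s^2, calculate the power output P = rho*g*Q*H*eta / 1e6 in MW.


P = 1000 * 9.81 * 15.6 * 376.9 * 0.89 / 1e6 = 51.3345 MW


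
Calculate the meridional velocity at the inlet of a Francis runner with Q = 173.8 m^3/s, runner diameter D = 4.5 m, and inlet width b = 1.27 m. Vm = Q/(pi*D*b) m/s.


Vm = 173.8 / (pi * 4.5 * 1.27) = 9.6802 m/s


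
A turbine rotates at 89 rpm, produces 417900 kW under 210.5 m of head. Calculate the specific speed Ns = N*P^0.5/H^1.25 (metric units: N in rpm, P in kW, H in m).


Ns = 89 * 417900^0.5 / 210.5^1.25 = 71.7565


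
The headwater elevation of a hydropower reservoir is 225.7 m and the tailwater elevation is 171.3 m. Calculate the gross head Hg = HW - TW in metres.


Hg = 225.7 - 171.3 = 54.4000 m


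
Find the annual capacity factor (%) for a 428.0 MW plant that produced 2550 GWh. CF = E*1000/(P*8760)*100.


CF = 2550 * 1000 / (428.0 * 8760) * 100 = 68.0131 %


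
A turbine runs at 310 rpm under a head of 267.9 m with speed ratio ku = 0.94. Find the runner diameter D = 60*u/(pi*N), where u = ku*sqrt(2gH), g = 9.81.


u = 0.94 * sqrt(2*9.81*267.9) = 68.1497 m/s
D = 60 * 68.1497 / (pi * 310) = 4.1986 m


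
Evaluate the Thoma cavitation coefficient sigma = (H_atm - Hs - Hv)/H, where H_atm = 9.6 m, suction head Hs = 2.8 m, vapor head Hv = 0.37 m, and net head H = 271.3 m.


sigma = (9.6 - 2.8 - 0.37) / 271.3 = 0.0237


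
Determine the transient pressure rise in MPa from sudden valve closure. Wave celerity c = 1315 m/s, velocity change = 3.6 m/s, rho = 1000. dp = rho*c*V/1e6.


dp = 1000 * 1315 * 3.6 / 1e6 = 4.7340 MPa


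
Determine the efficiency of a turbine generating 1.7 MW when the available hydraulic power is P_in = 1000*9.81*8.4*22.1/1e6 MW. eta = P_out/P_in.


P_in = 1000 * 9.81 * 8.4 * 22.1 / 1e6 = 1.8211 MW
eta = 1.7 / 1.8211 = 0.9335


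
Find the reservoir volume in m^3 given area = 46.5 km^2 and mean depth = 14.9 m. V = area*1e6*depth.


V = 46.5 * 1e6 * 14.9 = 6.9285e+08 m^3


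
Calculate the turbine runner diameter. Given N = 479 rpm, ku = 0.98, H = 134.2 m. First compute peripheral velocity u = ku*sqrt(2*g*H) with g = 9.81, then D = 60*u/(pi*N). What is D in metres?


u = 0.98 * sqrt(2*9.81*134.2) = 50.2865 m/s
D = 60 * 50.2865 / (pi * 479) = 2.0050 m


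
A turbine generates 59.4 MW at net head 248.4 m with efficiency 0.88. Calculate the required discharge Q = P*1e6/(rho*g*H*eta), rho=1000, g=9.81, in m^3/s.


Q = 59.4 * 1e6 / (1000 * 9.81 * 248.4 * 0.88) = 27.7002 m^3/s


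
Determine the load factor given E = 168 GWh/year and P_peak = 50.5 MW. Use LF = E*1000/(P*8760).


LF = 168 * 1000 / (50.5 * 8760) = 0.3798


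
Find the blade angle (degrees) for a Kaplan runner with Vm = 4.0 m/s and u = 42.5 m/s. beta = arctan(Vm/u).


beta = arctan(4.0 / 42.5) = 5.3767 degrees


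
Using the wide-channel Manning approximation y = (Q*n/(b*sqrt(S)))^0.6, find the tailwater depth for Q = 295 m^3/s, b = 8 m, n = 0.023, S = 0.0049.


y = (295 * 0.023 / (8 * 0.0049^0.5))^0.6 = 4.4670 m


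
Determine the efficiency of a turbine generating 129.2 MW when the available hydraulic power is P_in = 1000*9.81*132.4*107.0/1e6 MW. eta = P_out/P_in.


P_in = 1000 * 9.81 * 132.4 * 107.0 / 1e6 = 138.9763 MW
eta = 129.2 / 138.9763 = 0.9297


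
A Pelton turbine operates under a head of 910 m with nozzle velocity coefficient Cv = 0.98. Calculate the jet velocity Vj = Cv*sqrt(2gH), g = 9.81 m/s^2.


Vj = 0.98 * sqrt(2*9.81*910) = 130.9472 m/s


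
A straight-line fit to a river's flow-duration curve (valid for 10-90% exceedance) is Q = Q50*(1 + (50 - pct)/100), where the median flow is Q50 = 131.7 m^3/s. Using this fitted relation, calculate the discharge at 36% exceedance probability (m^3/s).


Q = 131.7 * (1 + (50 - 36)/100) = 150.1380 m^3/s


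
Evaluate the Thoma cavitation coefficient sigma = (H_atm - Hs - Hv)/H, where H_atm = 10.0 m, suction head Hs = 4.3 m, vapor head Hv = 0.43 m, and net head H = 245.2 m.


sigma = (10.0 - 4.3 - 0.43) / 245.2 = 0.0215


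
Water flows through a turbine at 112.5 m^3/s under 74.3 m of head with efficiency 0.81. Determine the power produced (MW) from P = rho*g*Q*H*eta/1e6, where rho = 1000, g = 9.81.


P = 1000 * 9.81 * 112.5 * 74.3 * 0.81 / 1e6 = 66.4195 MW


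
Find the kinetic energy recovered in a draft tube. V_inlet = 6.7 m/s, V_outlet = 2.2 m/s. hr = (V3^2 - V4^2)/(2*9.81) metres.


hr = (6.7^2 - 2.2^2) / (2*9.81) = 2.0413 m


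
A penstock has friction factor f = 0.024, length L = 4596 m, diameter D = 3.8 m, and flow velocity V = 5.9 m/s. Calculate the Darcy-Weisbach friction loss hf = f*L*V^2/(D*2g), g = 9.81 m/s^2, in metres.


hf = 0.024 * 4596 * 5.9^2 / (3.8 * 2 * 9.81) = 51.5006 m


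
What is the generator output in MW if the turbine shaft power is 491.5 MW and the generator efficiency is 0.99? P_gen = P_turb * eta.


P_gen = 491.5 * 0.99 = 486.5850 MW


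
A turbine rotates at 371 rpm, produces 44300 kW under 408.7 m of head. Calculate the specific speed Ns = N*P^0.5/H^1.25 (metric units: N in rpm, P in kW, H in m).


Ns = 371 * 44300^0.5 / 408.7^1.25 = 42.4933


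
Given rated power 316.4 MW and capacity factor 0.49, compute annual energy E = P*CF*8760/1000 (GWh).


E = 316.4 * 0.49 * 8760 / 1000 = 1358.1154 GWh


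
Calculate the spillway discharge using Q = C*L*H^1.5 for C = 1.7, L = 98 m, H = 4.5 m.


Q = 1.7 * 98 * 4.5^1.5 = 1590.3539 m^3/s


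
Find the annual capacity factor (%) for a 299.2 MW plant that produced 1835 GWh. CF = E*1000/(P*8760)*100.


CF = 1835 * 1000 / (299.2 * 8760) * 100 = 70.0117 %


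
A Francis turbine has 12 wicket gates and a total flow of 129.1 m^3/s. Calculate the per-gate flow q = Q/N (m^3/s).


q = 129.1 / 12 = 10.7583 m^3/s


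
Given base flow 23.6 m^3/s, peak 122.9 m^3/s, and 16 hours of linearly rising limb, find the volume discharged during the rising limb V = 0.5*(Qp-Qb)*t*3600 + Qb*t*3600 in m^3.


V = 0.5*(122.9 - 23.6)*16*3600 + 23.6*16*3600 = 4.2192e+06 m^3


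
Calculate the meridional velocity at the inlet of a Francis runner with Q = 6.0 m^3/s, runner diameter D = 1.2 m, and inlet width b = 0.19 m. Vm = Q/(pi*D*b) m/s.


Vm = 6.0 / (pi * 1.2 * 0.19) = 8.3766 m/s


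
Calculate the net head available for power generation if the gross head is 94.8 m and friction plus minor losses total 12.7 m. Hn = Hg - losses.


Hn = 94.8 - 12.7 = 82.1000 m


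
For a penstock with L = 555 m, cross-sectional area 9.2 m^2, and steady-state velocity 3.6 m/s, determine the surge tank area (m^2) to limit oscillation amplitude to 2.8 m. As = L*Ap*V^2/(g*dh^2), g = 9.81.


As = 555 * 9.2 * 3.6^2 / (9.81 * 2.8^2) = 860.4007 m^2


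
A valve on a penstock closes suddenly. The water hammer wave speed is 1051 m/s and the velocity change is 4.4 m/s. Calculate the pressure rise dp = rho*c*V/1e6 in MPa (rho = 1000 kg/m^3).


dp = 1000 * 1051 * 4.4 / 1e6 = 4.6244 MPa


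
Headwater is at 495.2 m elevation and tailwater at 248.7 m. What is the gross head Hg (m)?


Hg = 495.2 - 248.7 = 246.5000 m


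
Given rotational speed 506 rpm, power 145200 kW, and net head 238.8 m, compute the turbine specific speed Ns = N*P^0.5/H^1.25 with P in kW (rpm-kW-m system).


Ns = 506 * 145200^0.5 / 238.8^1.25 = 205.3955


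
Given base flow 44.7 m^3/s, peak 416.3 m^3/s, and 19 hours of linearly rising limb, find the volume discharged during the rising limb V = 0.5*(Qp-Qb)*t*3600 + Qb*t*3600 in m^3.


V = 0.5*(416.3 - 44.7)*19*3600 + 44.7*19*3600 = 1.5766e+07 m^3


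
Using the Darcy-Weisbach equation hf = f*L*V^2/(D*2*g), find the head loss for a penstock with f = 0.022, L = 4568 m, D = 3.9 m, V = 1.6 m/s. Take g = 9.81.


hf = 0.022 * 4568 * 1.6^2 / (3.9 * 2 * 9.81) = 3.3622 m


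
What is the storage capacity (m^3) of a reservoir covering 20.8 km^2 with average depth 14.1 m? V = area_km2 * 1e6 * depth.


V = 20.8 * 1e6 * 14.1 = 2.9328e+08 m^3


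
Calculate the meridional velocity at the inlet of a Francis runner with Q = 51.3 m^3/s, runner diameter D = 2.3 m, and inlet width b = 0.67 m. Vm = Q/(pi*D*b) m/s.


Vm = 51.3 / (pi * 2.3 * 0.67) = 10.5966 m/s


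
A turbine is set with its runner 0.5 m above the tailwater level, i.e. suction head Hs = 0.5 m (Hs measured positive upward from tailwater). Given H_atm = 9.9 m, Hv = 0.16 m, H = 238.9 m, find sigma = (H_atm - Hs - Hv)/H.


sigma = (9.9 - 0.5 - 0.16) / 238.9 = 0.0387


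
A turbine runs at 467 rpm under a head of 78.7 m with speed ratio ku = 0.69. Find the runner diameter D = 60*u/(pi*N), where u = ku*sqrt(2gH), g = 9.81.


u = 0.69 * sqrt(2*9.81*78.7) = 27.1135 m/s
D = 60 * 27.1135 / (pi * 467) = 1.1088 m


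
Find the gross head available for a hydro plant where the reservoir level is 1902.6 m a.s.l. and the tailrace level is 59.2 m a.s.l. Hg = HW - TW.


Hg = 1902.6 - 59.2 = 1843.4000 m


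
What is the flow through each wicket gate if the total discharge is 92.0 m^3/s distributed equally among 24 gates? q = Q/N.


q = 92.0 / 24 = 3.8333 m^3/s


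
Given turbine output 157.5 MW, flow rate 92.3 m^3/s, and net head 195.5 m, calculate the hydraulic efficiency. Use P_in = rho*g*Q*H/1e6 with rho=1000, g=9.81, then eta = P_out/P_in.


P_in = 1000 * 9.81 * 92.3 * 195.5 / 1e6 = 177.0180 MW
eta = 157.5 / 177.0180 = 0.8897


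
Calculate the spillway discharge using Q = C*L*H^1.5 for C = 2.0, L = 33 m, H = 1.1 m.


Q = 2.0 * 33 * 1.1^1.5 = 76.1435 m^3/s


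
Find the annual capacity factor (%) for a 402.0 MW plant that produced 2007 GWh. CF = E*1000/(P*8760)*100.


CF = 2007 * 1000 / (402.0 * 8760) * 100 = 56.9924 %


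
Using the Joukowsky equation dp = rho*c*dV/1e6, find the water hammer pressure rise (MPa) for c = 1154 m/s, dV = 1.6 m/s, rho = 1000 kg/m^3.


dp = 1000 * 1154 * 1.6 / 1e6 = 1.8464 MPa


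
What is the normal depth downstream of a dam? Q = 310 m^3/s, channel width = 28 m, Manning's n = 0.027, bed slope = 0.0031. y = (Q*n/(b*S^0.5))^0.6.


y = (310 * 0.027 / (28 * 0.0031^0.5))^0.6 = 2.7411 m


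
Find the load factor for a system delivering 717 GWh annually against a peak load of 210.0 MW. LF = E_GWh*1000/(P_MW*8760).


LF = 717 * 1000 / (210.0 * 8760) = 0.3898


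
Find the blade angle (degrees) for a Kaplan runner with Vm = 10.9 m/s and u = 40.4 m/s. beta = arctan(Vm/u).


beta = arctan(10.9 / 40.4) = 15.0990 degrees


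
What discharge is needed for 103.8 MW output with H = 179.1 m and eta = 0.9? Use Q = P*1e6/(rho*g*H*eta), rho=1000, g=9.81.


Q = 103.8 * 1e6 / (1000 * 9.81 * 179.1 * 0.9) = 65.6433 m^3/s


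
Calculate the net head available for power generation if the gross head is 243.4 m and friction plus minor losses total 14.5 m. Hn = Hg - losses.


Hn = 243.4 - 14.5 = 228.9000 m


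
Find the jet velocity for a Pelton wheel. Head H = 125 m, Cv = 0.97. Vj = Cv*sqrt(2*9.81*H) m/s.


Vj = 0.97 * sqrt(2*9.81*125) = 48.0370 m/s


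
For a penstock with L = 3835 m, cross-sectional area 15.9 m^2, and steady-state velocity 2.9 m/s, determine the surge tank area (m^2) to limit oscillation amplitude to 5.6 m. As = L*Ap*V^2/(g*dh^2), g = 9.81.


As = 3835 * 15.9 * 2.9^2 / (9.81 * 5.6^2) = 1666.9149 m^2


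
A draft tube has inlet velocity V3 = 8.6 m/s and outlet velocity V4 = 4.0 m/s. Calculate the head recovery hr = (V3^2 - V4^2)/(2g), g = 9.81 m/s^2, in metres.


hr = (8.6^2 - 4.0^2) / (2*9.81) = 2.9541 m


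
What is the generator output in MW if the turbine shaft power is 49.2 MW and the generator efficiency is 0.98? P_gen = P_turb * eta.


P_gen = 49.2 * 0.98 = 48.2160 MW


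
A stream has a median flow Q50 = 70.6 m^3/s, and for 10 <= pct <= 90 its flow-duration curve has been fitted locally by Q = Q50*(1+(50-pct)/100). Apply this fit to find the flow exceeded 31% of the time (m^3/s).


Q = 70.6 * (1 + (50 - 31)/100) = 84.0140 m^3/s


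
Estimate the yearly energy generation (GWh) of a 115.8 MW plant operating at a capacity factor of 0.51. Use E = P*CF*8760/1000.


E = 115.8 * 0.51 * 8760 / 1000 = 517.3481 GWh


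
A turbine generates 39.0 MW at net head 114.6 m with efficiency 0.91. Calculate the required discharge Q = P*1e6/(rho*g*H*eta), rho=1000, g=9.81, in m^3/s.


Q = 39.0 * 1e6 / (1000 * 9.81 * 114.6 * 0.91) = 38.1215 m^3/s


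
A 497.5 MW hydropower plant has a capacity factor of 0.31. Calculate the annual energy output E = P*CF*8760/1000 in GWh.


E = 497.5 * 0.31 * 8760 / 1000 = 1351.0110 GWh


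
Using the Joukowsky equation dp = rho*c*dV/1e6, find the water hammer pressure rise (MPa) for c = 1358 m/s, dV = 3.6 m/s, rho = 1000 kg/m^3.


dp = 1000 * 1358 * 3.6 / 1e6 = 4.8888 MPa


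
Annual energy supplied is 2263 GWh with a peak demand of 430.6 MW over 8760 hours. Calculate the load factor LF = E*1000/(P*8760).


LF = 2263 * 1000 / (430.6 * 8760) = 0.5999


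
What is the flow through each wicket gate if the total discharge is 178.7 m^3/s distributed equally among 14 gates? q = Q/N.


q = 178.7 / 14 = 12.7643 m^3/s


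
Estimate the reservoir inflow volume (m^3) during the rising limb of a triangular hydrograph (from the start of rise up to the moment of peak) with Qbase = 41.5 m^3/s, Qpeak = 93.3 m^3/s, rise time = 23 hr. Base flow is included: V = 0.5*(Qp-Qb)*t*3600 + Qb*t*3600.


V = 0.5*(93.3 - 41.5)*23*3600 + 41.5*23*3600 = 5.5807e+06 m^3


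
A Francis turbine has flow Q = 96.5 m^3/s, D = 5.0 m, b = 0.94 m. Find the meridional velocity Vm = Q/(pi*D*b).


Vm = 96.5 / (pi * 5.0 * 0.94) = 6.5355 m/s


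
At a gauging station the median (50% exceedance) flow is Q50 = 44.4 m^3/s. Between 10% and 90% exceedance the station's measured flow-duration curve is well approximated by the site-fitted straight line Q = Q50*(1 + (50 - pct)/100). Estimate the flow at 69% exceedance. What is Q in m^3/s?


Q = 44.4 * (1 + (50 - 69)/100) = 35.9640 m^3/s


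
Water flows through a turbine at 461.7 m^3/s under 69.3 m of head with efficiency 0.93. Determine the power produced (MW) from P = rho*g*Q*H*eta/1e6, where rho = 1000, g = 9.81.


P = 1000 * 9.81 * 461.7 * 69.3 * 0.93 / 1e6 = 291.9074 MW


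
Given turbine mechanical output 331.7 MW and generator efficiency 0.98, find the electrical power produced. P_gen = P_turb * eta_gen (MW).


P_gen = 331.7 * 0.98 = 325.0660 MW


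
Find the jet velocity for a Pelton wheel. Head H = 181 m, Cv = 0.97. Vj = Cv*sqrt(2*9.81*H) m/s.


Vj = 0.97 * sqrt(2*9.81*181) = 57.8044 m/s


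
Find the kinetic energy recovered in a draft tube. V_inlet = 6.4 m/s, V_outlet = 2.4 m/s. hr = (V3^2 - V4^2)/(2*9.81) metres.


hr = (6.4^2 - 2.4^2) / (2*9.81) = 1.7941 m


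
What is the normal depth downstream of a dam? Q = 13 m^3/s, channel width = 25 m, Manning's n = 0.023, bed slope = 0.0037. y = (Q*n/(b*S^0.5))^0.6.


y = (13 * 0.023 / (25 * 0.0037^0.5))^0.6 = 0.3769 m


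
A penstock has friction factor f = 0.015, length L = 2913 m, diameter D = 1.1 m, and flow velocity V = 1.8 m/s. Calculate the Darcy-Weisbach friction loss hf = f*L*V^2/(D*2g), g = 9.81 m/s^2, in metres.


hf = 0.015 * 2913 * 1.8^2 / (1.1 * 2 * 9.81) = 6.5597 m


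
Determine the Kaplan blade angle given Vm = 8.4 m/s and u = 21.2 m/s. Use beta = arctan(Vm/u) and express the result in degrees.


beta = arctan(8.4 / 21.2) = 21.6148 degrees


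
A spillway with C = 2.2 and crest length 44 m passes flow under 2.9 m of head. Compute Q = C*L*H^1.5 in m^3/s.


Q = 2.2 * 44 * 2.9^1.5 = 478.0489 m^3/s


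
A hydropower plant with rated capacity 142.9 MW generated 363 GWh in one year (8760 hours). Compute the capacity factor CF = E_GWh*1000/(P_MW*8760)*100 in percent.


CF = 363 * 1000 / (142.9 * 8760) * 100 = 28.9981 %


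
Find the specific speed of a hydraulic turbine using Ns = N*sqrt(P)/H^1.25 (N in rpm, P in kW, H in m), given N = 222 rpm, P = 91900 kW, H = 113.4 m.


Ns = 222 * 91900^0.5 / 113.4^1.25 = 181.8630


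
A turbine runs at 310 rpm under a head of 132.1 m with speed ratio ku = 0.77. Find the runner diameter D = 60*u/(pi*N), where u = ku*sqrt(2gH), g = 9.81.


u = 0.77 * sqrt(2*9.81*132.1) = 39.2005 m/s
D = 60 * 39.2005 / (pi * 310) = 2.4151 m


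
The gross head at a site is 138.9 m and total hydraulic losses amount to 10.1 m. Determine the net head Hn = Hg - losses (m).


Hn = 138.9 - 10.1 = 128.8000 m


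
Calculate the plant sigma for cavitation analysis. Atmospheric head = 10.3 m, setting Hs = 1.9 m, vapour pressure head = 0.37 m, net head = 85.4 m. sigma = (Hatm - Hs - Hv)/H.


sigma = (10.3 - 1.9 - 0.37) / 85.4 = 0.0940


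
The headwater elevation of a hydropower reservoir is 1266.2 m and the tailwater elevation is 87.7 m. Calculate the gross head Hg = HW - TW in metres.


Hg = 1266.2 - 87.7 = 1178.5000 m


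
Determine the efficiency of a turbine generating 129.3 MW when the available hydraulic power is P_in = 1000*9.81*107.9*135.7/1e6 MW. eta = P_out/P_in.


P_in = 1000 * 9.81 * 107.9 * 135.7 / 1e6 = 143.6383 MW
eta = 129.3 / 143.6383 = 0.9002


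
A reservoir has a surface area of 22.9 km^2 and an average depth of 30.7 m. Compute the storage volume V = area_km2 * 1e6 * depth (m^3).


V = 22.9 * 1e6 * 30.7 = 7.0303e+08 m^3


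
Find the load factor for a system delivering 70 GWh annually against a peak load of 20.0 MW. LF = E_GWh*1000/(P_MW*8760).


LF = 70 * 1000 / (20.0 * 8760) = 0.3995


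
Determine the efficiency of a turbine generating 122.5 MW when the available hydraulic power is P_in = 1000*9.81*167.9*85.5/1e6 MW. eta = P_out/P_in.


P_in = 1000 * 9.81 * 167.9 * 85.5 / 1e6 = 140.8270 MW
eta = 122.5 / 140.8270 = 0.8699


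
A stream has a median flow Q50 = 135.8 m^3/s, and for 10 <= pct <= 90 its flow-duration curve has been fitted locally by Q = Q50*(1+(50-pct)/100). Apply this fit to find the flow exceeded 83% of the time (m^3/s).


Q = 135.8 * (1 + (50 - 83)/100) = 90.9860 m^3/s


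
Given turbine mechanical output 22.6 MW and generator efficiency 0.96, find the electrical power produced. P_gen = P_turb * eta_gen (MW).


P_gen = 22.6 * 0.96 = 21.6960 MW


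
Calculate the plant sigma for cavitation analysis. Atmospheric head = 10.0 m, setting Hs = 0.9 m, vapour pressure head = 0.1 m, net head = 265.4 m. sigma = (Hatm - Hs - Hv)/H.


sigma = (10.0 - 0.9 - 0.1) / 265.4 = 0.0339


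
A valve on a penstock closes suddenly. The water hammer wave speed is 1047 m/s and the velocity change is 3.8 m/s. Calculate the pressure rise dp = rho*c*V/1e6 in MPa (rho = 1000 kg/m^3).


dp = 1000 * 1047 * 3.8 / 1e6 = 3.9786 MPa


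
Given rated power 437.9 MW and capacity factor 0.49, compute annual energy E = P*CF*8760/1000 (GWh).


E = 437.9 * 0.49 * 8760 / 1000 = 1879.6420 GWh


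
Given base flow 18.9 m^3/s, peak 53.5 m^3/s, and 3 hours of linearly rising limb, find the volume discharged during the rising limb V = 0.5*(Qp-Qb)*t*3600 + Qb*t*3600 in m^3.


V = 0.5*(53.5 - 18.9)*3*3600 + 18.9*3*3600 = 390960.0000 m^3


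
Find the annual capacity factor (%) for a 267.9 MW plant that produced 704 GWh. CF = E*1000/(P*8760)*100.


CF = 704 * 1000 / (267.9 * 8760) * 100 = 29.9982 %


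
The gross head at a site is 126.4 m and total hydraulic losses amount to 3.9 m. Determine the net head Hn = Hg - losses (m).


Hn = 126.4 - 3.9 = 122.5000 m


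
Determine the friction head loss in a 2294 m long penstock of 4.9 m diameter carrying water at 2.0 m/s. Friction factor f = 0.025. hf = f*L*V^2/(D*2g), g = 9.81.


hf = 0.025 * 2294 * 2.0^2 / (4.9 * 2 * 9.81) = 2.3862 m


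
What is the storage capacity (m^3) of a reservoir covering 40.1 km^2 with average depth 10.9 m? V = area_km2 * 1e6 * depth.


V = 40.1 * 1e6 * 10.9 = 4.3709e+08 m^3


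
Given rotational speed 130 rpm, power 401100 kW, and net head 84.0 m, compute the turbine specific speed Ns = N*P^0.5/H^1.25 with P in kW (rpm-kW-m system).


Ns = 130 * 401100^0.5 / 84.0^1.25 = 323.7581


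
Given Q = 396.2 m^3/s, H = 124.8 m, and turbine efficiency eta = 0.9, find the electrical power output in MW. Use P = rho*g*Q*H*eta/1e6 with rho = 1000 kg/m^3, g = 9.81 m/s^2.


P = 1000 * 9.81 * 396.2 * 124.8 * 0.9 / 1e6 = 436.5566 MW


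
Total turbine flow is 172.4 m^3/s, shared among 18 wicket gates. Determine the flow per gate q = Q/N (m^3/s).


q = 172.4 / 18 = 9.5778 m^3/s


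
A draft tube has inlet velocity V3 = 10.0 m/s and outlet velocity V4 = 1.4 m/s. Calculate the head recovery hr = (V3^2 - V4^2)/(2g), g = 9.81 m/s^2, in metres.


hr = (10.0^2 - 1.4^2) / (2*9.81) = 4.9969 m


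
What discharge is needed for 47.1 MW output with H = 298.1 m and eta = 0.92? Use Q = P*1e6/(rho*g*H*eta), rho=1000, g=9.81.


Q = 47.1 * 1e6 / (1000 * 9.81 * 298.1 * 0.92) = 17.5066 m^3/s


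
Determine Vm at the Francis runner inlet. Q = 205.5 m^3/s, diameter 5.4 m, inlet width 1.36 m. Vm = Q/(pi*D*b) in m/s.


Vm = 205.5 / (pi * 5.4 * 1.36) = 8.9070 m/s


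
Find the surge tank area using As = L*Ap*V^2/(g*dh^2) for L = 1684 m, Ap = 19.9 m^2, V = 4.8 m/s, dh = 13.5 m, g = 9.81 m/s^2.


As = 1684 * 19.9 * 4.8^2 / (9.81 * 13.5^2) = 431.8581 m^2


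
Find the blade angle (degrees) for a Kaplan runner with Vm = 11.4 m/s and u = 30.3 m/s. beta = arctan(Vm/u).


beta = arctan(11.4 / 30.3) = 20.6182 degrees


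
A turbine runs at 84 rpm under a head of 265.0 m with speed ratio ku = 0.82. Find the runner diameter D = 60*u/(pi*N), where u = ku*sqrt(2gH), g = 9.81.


u = 0.82 * sqrt(2*9.81*265.0) = 59.1271 m/s
D = 60 * 59.1271 / (pi * 84) = 13.4434 m


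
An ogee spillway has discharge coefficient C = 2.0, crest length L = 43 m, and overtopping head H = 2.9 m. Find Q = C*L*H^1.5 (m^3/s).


Q = 2.0 * 43 * 2.9^1.5 = 424.7129 m^3/s


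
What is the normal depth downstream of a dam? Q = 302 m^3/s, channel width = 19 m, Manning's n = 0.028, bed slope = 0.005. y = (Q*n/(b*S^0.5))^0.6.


y = (302 * 0.028 / (19 * 0.005^0.5))^0.6 = 3.0155 m


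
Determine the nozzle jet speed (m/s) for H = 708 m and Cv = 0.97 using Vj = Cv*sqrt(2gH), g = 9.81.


Vj = 0.97 * sqrt(2*9.81*708) = 114.3241 m/s


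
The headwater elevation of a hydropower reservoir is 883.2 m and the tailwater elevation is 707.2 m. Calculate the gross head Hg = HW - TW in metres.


Hg = 883.2 - 707.2 = 176.0000 m


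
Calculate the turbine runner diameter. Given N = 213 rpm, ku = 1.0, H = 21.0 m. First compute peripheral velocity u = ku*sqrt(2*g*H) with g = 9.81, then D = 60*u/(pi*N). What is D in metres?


u = 1.0 * sqrt(2*9.81*21.0) = 20.2983 m/s
D = 60 * 20.2983 / (pi * 213) = 1.8200 m


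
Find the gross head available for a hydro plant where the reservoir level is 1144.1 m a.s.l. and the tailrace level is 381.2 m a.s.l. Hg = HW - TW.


Hg = 1144.1 - 381.2 = 762.9000 m


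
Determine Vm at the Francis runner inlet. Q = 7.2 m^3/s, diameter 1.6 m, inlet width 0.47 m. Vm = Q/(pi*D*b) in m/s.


Vm = 7.2 / (pi * 1.6 * 0.47) = 3.0476 m/s


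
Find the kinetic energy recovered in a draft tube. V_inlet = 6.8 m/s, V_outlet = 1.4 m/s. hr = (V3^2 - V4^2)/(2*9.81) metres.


hr = (6.8^2 - 1.4^2) / (2*9.81) = 2.2569 m


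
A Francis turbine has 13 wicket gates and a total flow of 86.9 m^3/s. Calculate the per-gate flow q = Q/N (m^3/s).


q = 86.9 / 13 = 6.6846 m^3/s


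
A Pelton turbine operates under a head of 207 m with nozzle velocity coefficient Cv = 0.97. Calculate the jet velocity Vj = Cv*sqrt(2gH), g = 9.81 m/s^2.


Vj = 0.97 * sqrt(2*9.81*207) = 61.8168 m/s


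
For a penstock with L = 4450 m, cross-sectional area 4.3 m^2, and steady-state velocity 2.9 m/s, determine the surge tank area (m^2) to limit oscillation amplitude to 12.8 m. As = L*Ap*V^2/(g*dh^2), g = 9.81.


As = 4450 * 4.3 * 2.9^2 / (9.81 * 12.8^2) = 100.1234 m^2


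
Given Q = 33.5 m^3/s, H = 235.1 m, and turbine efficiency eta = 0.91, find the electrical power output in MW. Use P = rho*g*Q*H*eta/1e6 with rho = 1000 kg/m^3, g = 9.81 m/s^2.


P = 1000 * 9.81 * 33.5 * 235.1 * 0.91 / 1e6 = 70.3085 MW


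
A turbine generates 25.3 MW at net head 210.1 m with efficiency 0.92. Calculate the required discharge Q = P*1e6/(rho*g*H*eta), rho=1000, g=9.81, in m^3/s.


Q = 25.3 * 1e6 / (1000 * 9.81 * 210.1 * 0.92) = 13.3425 m^3/s


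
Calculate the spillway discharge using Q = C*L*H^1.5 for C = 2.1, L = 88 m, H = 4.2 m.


Q = 2.1 * 88 * 4.2^1.5 = 1590.6547 m^3/s


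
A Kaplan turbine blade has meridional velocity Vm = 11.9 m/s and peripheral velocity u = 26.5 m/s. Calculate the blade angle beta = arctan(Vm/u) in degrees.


beta = arctan(11.9 / 26.5) = 24.1828 degrees


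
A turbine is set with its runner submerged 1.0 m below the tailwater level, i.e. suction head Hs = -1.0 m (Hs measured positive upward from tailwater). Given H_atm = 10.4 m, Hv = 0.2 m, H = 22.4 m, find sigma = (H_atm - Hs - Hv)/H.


sigma = (10.4 - (-1.0) - 0.2) / 22.4 = 0.5000


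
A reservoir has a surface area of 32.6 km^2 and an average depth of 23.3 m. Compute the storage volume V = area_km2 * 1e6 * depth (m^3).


V = 32.6 * 1e6 * 23.3 = 7.5958e+08 m^3


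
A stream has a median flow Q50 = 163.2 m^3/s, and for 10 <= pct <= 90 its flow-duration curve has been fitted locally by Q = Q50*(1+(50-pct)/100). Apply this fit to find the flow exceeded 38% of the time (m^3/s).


Q = 163.2 * (1 + (50 - 38)/100) = 182.7840 m^3/s


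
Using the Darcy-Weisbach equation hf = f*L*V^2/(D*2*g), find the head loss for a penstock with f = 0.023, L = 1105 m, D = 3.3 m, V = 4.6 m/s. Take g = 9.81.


hf = 0.023 * 1105 * 4.6^2 / (3.3 * 2 * 9.81) = 8.3060 m


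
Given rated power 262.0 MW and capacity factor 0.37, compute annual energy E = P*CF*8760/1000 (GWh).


E = 262.0 * 0.37 * 8760 / 1000 = 849.1944 GWh


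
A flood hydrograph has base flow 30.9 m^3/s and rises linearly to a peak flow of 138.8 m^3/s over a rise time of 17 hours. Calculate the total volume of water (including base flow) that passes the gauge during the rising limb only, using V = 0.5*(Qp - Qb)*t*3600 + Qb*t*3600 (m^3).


V = 0.5*(138.8 - 30.9)*17*3600 + 30.9*17*3600 = 5.1928e+06 m^3


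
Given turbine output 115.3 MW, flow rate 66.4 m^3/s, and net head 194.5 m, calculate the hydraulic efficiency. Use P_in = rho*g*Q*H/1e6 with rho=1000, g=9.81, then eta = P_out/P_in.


P_in = 1000 * 9.81 * 66.4 * 194.5 / 1e6 = 126.6942 MW
eta = 115.3 / 126.6942 = 0.9101


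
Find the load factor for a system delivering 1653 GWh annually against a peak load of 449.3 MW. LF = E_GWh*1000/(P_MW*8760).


LF = 1653 * 1000 / (449.3 * 8760) = 0.4200


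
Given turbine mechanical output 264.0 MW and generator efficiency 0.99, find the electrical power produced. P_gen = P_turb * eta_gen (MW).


P_gen = 264.0 * 0.99 = 261.3600 MW


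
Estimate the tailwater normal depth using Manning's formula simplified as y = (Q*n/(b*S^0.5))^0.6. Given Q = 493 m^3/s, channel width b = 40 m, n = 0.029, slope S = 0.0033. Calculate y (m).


y = (493 * 0.029 / (40 * 0.0033^0.5))^0.6 = 2.9947 m


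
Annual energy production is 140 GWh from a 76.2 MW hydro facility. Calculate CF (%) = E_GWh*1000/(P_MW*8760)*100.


CF = 140 * 1000 / (76.2 * 8760) * 100 = 20.9734 %


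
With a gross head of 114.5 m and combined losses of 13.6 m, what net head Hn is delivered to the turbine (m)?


Hn = 114.5 - 13.6 = 100.9000 m


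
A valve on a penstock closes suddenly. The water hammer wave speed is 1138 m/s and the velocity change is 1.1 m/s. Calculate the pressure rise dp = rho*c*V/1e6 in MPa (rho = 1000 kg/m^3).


dp = 1000 * 1138 * 1.1 / 1e6 = 1.2518 MPa


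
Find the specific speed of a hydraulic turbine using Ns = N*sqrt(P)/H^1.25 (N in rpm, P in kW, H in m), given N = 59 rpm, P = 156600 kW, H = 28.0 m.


Ns = 59 * 156600^0.5 / 28.0^1.25 = 362.4936


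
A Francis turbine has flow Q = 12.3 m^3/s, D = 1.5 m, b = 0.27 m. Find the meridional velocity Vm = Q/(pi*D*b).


Vm = 12.3 / (pi * 1.5 * 0.27) = 9.6672 m/s


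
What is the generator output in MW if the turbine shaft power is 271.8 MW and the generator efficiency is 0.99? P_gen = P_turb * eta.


P_gen = 271.8 * 0.99 = 269.0820 MW


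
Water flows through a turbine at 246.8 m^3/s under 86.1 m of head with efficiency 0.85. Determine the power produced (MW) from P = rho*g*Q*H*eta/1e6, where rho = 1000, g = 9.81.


P = 1000 * 9.81 * 246.8 * 86.1 * 0.85 / 1e6 = 177.1888 MW


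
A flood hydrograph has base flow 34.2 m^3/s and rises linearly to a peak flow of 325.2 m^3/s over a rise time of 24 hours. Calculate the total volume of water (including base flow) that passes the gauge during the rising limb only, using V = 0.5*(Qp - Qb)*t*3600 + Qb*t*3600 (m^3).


V = 0.5*(325.2 - 34.2)*24*3600 + 34.2*24*3600 = 1.5526e+07 m^3


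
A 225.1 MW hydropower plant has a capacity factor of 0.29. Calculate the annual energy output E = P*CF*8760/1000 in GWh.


E = 225.1 * 0.29 * 8760 / 1000 = 571.8440 GWh


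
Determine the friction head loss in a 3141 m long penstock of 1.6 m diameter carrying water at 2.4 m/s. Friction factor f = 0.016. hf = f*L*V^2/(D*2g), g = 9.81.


hf = 0.016 * 3141 * 2.4^2 / (1.6 * 2 * 9.81) = 9.2213 m


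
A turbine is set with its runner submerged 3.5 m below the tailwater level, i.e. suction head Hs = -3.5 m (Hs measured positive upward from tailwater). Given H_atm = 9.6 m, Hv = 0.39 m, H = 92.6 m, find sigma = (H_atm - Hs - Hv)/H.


sigma = (9.6 - (-3.5) - 0.39) / 92.6 = 0.1373


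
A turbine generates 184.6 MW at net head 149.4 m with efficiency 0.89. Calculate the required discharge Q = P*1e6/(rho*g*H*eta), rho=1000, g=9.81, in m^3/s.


Q = 184.6 * 1e6 / (1000 * 9.81 * 149.4 * 0.89) = 141.5214 m^3/s


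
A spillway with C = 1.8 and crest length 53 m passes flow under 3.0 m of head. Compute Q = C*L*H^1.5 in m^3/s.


Q = 1.8 * 53 * 3.0^1.5 = 495.7129 m^3/s


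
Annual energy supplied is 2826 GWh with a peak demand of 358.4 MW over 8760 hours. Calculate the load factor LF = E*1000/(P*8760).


LF = 2826 * 1000 / (358.4 * 8760) = 0.9001


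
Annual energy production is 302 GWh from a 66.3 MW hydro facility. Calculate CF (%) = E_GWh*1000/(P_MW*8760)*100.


CF = 302 * 1000 / (66.3 * 8760) * 100 = 51.9983 %


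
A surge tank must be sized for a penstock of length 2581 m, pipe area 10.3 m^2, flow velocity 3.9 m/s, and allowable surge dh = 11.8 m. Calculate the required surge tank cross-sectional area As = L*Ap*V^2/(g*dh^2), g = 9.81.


As = 2581 * 10.3 * 3.9^2 / (9.81 * 11.8^2) = 296.0203 m^2


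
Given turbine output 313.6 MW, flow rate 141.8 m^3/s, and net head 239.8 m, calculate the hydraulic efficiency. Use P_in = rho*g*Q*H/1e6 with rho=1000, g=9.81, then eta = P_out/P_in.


P_in = 1000 * 9.81 * 141.8 * 239.8 / 1e6 = 333.5757 MW
eta = 313.6 / 333.5757 = 0.9401


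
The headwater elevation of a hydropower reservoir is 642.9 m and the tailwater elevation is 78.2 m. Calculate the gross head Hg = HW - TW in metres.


Hg = 642.9 - 78.2 = 564.7000 m


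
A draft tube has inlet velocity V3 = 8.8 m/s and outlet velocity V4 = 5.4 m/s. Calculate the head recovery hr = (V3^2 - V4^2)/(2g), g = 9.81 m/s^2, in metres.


hr = (8.8^2 - 5.4^2) / (2*9.81) = 2.4608 m


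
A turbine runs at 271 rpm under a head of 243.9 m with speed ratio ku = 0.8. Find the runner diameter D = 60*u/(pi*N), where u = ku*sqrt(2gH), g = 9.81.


u = 0.8 * sqrt(2*9.81*243.9) = 55.3408 m/s
D = 60 * 55.3408 / (pi * 271) = 3.9001 m


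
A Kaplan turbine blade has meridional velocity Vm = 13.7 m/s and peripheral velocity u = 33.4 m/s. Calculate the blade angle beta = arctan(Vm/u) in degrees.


beta = arctan(13.7 / 33.4) = 22.3024 degrees


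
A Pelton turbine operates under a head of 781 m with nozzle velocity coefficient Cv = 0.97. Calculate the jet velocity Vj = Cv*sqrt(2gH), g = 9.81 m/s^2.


Vj = 0.97 * sqrt(2*9.81*781) = 120.0734 m/s


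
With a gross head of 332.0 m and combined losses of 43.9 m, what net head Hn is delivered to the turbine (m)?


Hn = 332.0 - 43.9 = 288.1000 m


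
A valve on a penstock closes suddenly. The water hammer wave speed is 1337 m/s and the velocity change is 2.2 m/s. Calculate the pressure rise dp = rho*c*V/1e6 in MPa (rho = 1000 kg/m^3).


dp = 1000 * 1337 * 2.2 / 1e6 = 2.9414 MPa


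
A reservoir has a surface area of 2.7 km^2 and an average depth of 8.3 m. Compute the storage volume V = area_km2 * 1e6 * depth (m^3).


V = 2.7 * 1e6 * 8.3 = 2.2410e+07 m^3


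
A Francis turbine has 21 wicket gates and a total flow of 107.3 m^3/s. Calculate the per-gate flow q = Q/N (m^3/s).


q = 107.3 / 21 = 5.1095 m^3/s


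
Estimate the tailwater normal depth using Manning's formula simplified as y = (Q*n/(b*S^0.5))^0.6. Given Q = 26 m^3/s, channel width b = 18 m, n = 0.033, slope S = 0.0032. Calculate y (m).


y = (26 * 0.033 / (18 * 0.0032^0.5))^0.6 = 0.9024 m


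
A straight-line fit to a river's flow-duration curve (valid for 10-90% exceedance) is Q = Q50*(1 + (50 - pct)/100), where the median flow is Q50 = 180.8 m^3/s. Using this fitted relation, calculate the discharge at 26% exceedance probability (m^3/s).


Q = 180.8 * (1 + (50 - 26)/100) = 224.1920 m^3/s


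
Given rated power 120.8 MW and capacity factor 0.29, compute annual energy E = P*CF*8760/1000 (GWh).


E = 120.8 * 0.29 * 8760 / 1000 = 306.8803 GWh


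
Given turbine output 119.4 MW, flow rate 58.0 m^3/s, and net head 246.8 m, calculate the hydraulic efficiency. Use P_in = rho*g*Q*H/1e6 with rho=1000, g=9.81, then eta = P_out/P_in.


P_in = 1000 * 9.81 * 58.0 * 246.8 / 1e6 = 140.4243 MW
eta = 119.4 / 140.4243 = 0.8503


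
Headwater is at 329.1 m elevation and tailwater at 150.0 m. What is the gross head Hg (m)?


Hg = 329.1 - 150.0 = 179.1000 m


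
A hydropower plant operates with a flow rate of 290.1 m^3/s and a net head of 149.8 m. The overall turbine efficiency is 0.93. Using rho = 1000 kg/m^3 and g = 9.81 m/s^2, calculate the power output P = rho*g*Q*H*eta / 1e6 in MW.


P = 1000 * 9.81 * 290.1 * 149.8 * 0.93 / 1e6 = 396.4711 MW


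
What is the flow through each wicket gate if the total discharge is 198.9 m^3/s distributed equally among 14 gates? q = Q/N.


q = 198.9 / 14 = 14.2071 m^3/s


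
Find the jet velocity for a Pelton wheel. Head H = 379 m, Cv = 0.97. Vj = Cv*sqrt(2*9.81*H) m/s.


Vj = 0.97 * sqrt(2*9.81*379) = 83.6452 m/s


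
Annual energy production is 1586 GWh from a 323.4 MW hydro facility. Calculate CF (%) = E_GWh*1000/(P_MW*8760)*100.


CF = 1586 * 1000 / (323.4 * 8760) * 100 = 55.9834 %


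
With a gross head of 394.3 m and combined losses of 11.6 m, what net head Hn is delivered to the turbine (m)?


Hn = 394.3 - 11.6 = 382.7000 m


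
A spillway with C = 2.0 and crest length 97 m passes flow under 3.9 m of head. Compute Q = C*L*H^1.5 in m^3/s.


Q = 2.0 * 97 * 3.9^1.5 = 1494.1653 m^3/s


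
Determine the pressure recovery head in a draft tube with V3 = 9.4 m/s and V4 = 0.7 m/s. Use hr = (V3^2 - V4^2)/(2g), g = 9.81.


hr = (9.4^2 - 0.7^2) / (2*9.81) = 4.4786 m


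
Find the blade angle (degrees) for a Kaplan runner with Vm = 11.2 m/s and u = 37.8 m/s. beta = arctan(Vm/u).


beta = arctan(11.2 / 37.8) = 16.5044 degrees


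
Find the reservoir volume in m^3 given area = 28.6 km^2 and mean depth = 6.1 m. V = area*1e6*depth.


V = 28.6 * 1e6 * 6.1 = 1.7446e+08 m^3


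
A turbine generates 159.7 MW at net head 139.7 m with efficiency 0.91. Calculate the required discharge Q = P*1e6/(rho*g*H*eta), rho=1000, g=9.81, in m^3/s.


Q = 159.7 * 1e6 / (1000 * 9.81 * 139.7 * 0.91) = 128.0555 m^3/s


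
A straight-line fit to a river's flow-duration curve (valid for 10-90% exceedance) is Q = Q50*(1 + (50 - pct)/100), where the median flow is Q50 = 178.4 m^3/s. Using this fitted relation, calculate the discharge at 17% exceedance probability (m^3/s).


Q = 178.4 * (1 + (50 - 17)/100) = 237.2720 m^3/s


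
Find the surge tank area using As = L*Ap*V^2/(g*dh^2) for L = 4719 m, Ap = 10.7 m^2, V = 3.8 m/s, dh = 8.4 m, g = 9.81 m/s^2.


As = 4719 * 10.7 * 3.8^2 / (9.81 * 8.4^2) = 1053.3516 m^2


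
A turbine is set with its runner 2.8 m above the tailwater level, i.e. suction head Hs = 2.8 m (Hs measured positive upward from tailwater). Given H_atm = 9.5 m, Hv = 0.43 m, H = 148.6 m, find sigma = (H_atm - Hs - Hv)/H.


sigma = (9.5 - 2.8 - 0.43) / 148.6 = 0.0422


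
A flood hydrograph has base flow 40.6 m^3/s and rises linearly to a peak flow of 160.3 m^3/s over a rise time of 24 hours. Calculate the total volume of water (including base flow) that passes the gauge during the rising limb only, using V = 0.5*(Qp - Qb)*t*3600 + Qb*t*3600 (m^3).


V = 0.5*(160.3 - 40.6)*24*3600 + 40.6*24*3600 = 8.6789e+06 m^3


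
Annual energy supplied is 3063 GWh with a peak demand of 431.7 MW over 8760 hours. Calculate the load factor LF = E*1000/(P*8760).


LF = 3063 * 1000 / (431.7 * 8760) = 0.8100


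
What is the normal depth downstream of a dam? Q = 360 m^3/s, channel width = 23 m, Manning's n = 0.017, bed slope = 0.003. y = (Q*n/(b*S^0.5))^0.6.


y = (360 * 0.017 / (23 * 0.003^0.5))^0.6 = 2.5815 m


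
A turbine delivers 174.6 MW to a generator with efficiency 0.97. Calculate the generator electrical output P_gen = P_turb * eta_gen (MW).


P_gen = 174.6 * 0.97 = 169.3620 MW


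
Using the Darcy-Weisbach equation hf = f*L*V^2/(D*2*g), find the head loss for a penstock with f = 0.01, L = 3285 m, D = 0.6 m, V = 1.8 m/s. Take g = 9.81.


hf = 0.01 * 3285 * 1.8^2 / (0.6 * 2 * 9.81) = 9.0413 m


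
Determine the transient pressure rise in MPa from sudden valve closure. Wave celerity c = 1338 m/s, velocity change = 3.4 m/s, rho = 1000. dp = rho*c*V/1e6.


dp = 1000 * 1338 * 3.4 / 1e6 = 4.5492 MPa


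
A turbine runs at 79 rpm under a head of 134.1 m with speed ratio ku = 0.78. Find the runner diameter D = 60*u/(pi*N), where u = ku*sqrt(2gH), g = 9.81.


u = 0.78 * sqrt(2*9.81*134.1) = 40.0091 m/s
D = 60 * 40.0091 / (pi * 79) = 9.6724 m


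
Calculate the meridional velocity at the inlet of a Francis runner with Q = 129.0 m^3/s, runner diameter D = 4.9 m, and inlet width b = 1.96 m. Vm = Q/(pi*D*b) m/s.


Vm = 129.0 / (pi * 4.9 * 1.96) = 4.2755 m/s


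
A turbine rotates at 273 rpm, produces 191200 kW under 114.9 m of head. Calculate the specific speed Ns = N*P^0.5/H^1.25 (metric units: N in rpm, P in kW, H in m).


Ns = 273 * 191200^0.5 / 114.9^1.25 = 317.3267


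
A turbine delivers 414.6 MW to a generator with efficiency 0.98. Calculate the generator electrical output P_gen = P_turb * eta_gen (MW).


P_gen = 414.6 * 0.98 = 406.3080 MW


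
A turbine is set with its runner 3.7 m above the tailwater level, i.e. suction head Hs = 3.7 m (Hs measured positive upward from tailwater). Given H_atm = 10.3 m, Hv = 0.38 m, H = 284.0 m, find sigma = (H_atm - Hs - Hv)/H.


sigma = (10.3 - 3.7 - 0.38) / 284.0 = 0.0219
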